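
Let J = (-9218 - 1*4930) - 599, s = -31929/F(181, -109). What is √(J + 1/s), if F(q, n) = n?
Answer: I*√15033988491366/31929 ≈ 121.44*I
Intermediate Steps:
s = 31929/109 (s = -31929/(-109) = -31929*(-1/109) = 31929/109 ≈ 292.93)
J = -14747 (J = (-9218 - 4930) - 599 = -14148 - 599 = -14747)
√(J + 1/s) = √(-14747 + 1/(31929/109)) = √(-14747 + 109/31929) = √(-470856854/31929) = I*√15033988491366/31929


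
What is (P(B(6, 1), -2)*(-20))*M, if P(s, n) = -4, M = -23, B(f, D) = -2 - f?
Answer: -1840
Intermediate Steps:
(P(B(6, 1), -2)*(-20))*M = -4*(-20)*(-23) = 80*(-23) = -1840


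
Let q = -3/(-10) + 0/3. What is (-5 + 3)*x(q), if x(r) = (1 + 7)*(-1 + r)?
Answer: 56/5 ≈ 11.200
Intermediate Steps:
q = 3/10 (q = -3*(-1/10) + 0*(1/3) = 3/10 + 0 = 3/10 ≈ 0.30000)
x(r) = -8 + 8*r (x(r) = 8*(-1 + r) = -8 + 8*r)
(-5 + 3)*x(q) = (-5 + 3)*(-8 + 8*(3/10)) = -2*(-8 + 12/5) = -2*(-28/5) = 56/5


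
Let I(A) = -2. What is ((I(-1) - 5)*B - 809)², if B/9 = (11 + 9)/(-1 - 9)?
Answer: 466489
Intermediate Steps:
B = -18 (B = 9*((11 + 9)/(-1 - 9)) = 9*(20/(-10)) = 9*(20*(-⅒)) = 9*(-2) = -18)
((I(-1) - 5)*B - 809)² = ((-2 - 5)*(-18) - 809)² = (-7*(-18) - 809)² = (126 - 809)² = (-683)² = 466489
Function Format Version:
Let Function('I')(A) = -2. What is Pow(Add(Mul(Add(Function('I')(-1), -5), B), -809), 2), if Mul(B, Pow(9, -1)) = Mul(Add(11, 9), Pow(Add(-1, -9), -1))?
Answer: 466489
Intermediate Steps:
B = -18 (B = Mul(9, Mul(Add(11, 9), Pow(Add(-1, -9), -1))) = Mul(9, Mul(20, Pow(-10, -1))) = Mul(9, Mul(20, Rational(-1, 10))) = Mul(9, -2) = -18)
Pow(Add(Mul(Add(Function('I')(-1), -5), B), -809), 2) = Pow(Add(Mul(Add(-2, -5), -18), -809), 2) = Pow(Add(Mul(-7, -18), -809), 2) = Pow(Add(126, -809), 2) = Pow(-683, 2) = 466489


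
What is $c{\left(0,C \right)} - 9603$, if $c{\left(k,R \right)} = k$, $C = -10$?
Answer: $-9603$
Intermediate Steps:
$c{\left(0,C \right)} - 9603 = 0 - 9603 = -9603$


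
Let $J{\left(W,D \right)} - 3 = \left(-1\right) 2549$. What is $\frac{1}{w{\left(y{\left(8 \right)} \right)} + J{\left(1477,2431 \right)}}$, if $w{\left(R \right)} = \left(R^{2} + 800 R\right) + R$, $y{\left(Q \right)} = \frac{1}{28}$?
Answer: $- \frac{784}{1973635} \approx -0.00039724$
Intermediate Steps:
$y{\left(Q \right)} = \frac{1}{28}$
$w{\left(R \right)} = R^{2} + 801 R$
$J{\left(W,D \right)} = -2546$ ($J{\left(W,D \right)} = 3 - 2549 = -2546$)
$\frac{1}{w{\left(y{\left(8 \right)} \right)} + J{\left(1477,2431 \right)}} = \frac{1}{\frac{801 + \frac{1}{28}}{28} - 2546} = \frac{1}{\frac{1}{28} \cdot \frac{22429}{28} - 2546} = \frac{1}{\frac{22429}{784} - 2546} = \frac{1}{- \frac{1973635}{784}} = - \frac{784}{1973635}$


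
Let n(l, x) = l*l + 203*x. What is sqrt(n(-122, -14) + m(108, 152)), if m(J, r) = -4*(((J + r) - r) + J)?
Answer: 9*sqrt(138) ≈ 105.73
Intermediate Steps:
n(l, x) = l**2 + 203*x
m(J, r) = -8*J (m(J, r) = -4*(J + J) = -8*J)
sqrt(n(-122, -14) + m(108, 152)) = sqrt(((-122)**2 + 203*(-14)) - 8*108) = sqrt((14884 - 2842) - 864) = sqrt(12042 - 864) = sqrt(11178) = 9*sqrt(138)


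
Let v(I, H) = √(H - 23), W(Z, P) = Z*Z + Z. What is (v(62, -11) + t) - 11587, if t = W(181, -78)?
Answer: 21355 + I*√34 ≈ 21355.0 + 5.831*I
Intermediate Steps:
W(Z, P) = Z + Z² (W(Z, P) = Z² + Z = Z + Z²)
t = 32942 (t = 181*(1 + 181) = 181*182 = 32942)
v(I, H) = √(-23 + H)
(v(62, -11) + t) - 11587 = (√(-23 - 11) + 32942) - 11587 = (√(-34) + 32942) - 11587 = (I*√34 + 32942) - 11587 = (32942 + I*√34) - 11587 = 21355 + I*√34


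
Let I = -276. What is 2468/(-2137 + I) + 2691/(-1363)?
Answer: -9857267/3288919 ≈ -2.9971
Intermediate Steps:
2468/(-2137 + I) + 2691/(-1363) = 2468/(-2137 - 276) + 2691/(-1363) = 2468/(-2413) + 2691*(-1/1363) = 2468*(-1/2413) - 2691/1363 = -2468/2413 - 2691/1363 = -9857267/3288919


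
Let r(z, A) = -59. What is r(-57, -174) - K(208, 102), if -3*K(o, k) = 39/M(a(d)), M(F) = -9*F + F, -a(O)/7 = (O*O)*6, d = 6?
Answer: -713651/12096 ≈ -58.999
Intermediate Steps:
a(O) = -42*O**2 (a(O) = -7*O*O*6 = -7*O**2*6 = -42*O**2)
M(F) = -8*F
K(o, k) = -13/12096 (K(o, k) = -13/((-(-336)*6**2)) = -13/((-(-336)*36)) = -13/((-8*(-1512))) = -13/12096)
r(-57, -174) - K(208, 102) = -59 - 1*(-13/12096) = -59 + 13/12096 = -713651/12096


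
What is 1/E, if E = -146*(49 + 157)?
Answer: -1/30076 ≈ -3.3249e-5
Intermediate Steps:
E = -30076 (E = -146*206 = -30076)
1/E = 1/(-30076) = -1/30076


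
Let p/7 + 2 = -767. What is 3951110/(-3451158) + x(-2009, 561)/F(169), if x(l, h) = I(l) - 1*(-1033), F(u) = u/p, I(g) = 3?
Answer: -9623522129047/291622851 ≈ -33000.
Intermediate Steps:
p = -5383 (p = -14 + 7*(-767) = -14 - 5369 = -5383)
F(u) = -u/5383 (F(u) = u/(-5383) = u*(-1/5383) = -u/5383)
x(l, h) = 1036 (x(l, h) = 3 - 1*(-1033) = 3 + 1033 = 1036)
3951110/(-3451158) + x(-2009, 561)/F(169) = 3951110/(-3451158) + 1036/((-1/5383*169)) = 3951110*(-1/3451158) + 1036/(-169/5383) = -1975555/1725579 + 1036*(-5383/169) = -1975555/1725579 - 5576788/169 = -9623522129047/291622851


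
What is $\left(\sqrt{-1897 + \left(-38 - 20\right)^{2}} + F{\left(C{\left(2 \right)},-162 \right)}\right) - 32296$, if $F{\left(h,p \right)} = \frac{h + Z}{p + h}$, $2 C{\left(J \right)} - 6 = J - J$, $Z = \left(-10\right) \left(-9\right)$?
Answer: $- \frac{1711719}{53} + 3 \sqrt{163} \approx -32258.0$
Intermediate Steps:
$Z = 90$
$C{\left(J \right)} = 3$ ($C{\left(J \right)} = 3 + \frac{J - J}{2} = 3 + \frac{1}{2} \cdot 0 = 3 + 0 = 3$)
$F{\left(h,p \right)} = \frac{90 + h}{h + p}$ ($F{\left(h,p \right)} = \frac{h + 90}{p + h} = \frac{90 + h}{h + p}$)
$\left(\sqrt{-1897 + \left(-38 - 20\right)^{2}} + F{\left(C{\left(2 \right)},-162 \right)}\right) - 32296 = \left(\sqrt{-1897 + \left(-38 - 20\right)^{2}} + \frac{90 + 3}{3 - 162}\right) - 32296 = \left(\sqrt{-1897 + \left(-58\right)^{2}} + \frac{1}{-159} \cdot 93\right) - 32296 = \left(\sqrt{-1897 + 3364} - \frac{31}{53}\right) - 32296 = \left(\sqrt{1467} - \frac{31}{53}\right) - 32296 = \left(3 \sqrt{163} - \frac{31}{53}\right) - 32296 = \left(- \frac{31}{53} + 3 \sqrt{163}\right) - 32296 = - \frac{1711719}{53} + 3 \sqrt{163}$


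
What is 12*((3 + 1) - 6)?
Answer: -24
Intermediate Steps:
12*((3 + 1) - 6) = 12*(4 - 6) = 12*(-2) = -24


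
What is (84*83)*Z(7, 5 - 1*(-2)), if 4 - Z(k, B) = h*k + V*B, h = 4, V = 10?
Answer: -655368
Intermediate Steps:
Z(k, B) = 4 - 10*B - 4*k (Z(k, B) = 4 - (4*k + 10*B) = 4 + (-10*B - 4*k) = 4 - 10*B - 4*k)
(84*83)*Z(7, 5 - 1*(-2)) = (84*83)*(4 - 10*(5 - 1*(-2)) - 4*7) = 6972*(4 - 10*(5 + 2) - 28) = 6972*(4 - 10*7 - 28) = 6972*(4 - 70 - 28) = 6972*(-94) = -655368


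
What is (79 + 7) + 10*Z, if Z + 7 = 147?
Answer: 1486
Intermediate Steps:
Z = 140 (Z = -7 + 147 = 140)
(79 + 7) + 10*Z = (79 + 7) + 10*140 = 86 + 1400 = 1486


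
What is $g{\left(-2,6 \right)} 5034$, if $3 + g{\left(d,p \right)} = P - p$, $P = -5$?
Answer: $-70476$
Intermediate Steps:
$g{\left(d,p \right)} = -8 - p$ ($g{\left(d,p \right)} = -3 - \left(5 + p\right) = -8 - p$)
$g{\left(-2,6 \right)} 5034 = \left(-8 - 6\right) 5034 = \left(-14\right) 5034 = -70476$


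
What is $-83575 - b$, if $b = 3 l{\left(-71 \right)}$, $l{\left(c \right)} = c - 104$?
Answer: $-83050$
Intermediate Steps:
$l{\left(c \right)} = -104 + c$
$b = -525$ ($b = 3 \left(-104 - 71\right) = 3 \left(-175\right) = -525$)
$-83575 - b = -83575 - -525 = -83575 + 525 = -83050$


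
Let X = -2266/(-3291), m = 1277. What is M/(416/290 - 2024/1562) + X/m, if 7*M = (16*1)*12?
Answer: 692255312618/3500771631 ≈ 197.74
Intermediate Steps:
X = 2266/3291 (X = -2266*(-1/3291) = 2266/3291 ≈ 0.68854)
M = 192/7 (M = ((16*1)*12)/7 = (16*12)/7 = (1/7)*192 = 192/7 ≈ 27.429)
M/(416/290 - 2024/1562) + X/m = 192/(7*(416/290 - 2024/1562)) + (2266/3291)/1277 = 192/(7*(416*(1/290) - 2024*1/1562)) + (2266/3291)*(1/1277) = 192/(7*(208/145 - 92/71)) + 2266/4202607 = 192/(7*(1428/10295)) + 2266/4202607 = (192/7)*(10295/1428) + 2266/4202607 = 164720/833 + 2266/4202607 = 692255312618/3500771631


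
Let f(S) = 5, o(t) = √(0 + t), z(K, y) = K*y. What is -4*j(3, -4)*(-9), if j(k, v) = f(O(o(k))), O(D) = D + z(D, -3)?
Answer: 180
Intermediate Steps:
o(t) = √t
O(D) = -2*D (O(D) = D + D*(-3) = D - 3*D = -2*D)
j(k, v) = 5
-4*j(3, -4)*(-9) = -4*5*(-9) = -20*(-9) = 180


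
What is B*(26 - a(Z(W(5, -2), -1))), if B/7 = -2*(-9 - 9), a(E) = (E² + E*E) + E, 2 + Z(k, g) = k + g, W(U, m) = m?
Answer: -4788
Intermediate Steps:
Z(k, g) = -2 + g + k (Z(k, g) = -2 + (k + g) = -2 + (g + k) = -2 + g + k)
a(E) = E + 2*E² (a(E) = (E² + E²) + E = 2*E² + E = E + 2*E²)
B = 252 (B = 7*(-2*(-9 - 9)) = 7*(-2*(-18)) = 7*36 = 252)
B*(26 - a(Z(W(5, -2), -1))) = 252*(26 - (-2 - 1 - 2)*(1 + 2*(-2 - 1 - 2))) = 252*(26 - (-5)*(1 + 2*(-5))) = 252*(26 - (-5)*(1 - 10)) = 252*(26 - (-5)*(-9)) = 252*(26 - 1*45) = 252*(26 - 45) = 252*(-19) = -4788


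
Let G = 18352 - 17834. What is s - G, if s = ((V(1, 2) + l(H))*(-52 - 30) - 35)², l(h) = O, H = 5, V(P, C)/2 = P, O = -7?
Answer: 140107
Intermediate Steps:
V(P, C) = 2*P
l(h) = -7
G = 518
s = 140625 (s = ((2*1 - 7)*(-52 - 30) - 35)² = ((2 - 7)*(-82) - 35)² = (-5*(-82) - 35)² = (410 - 35)² = 375² = 140625)
s - G = 140625 - 1*518 = 140625 - 518 = 140107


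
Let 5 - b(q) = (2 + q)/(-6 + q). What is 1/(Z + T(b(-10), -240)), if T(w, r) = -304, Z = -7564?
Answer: -1/7868 ≈ -0.00012710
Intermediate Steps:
b(q) = 5 - (2 + q)/(-6 + q)
1/(Z + T(b(-10), -240)) = 1/(-7564 - 304) = 1/(-7868) = -1/7868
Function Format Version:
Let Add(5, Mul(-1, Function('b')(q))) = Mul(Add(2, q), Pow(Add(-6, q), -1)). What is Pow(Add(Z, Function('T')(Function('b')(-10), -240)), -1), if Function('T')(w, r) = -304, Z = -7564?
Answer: Rational(-1, 7868) ≈ -0.00012710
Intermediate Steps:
Function('b')(q) = Add(5, Mul(-1, Pow(Add(-6, q), -1), Add(2, q))) (Function('b')(q) = Add(5, Mul(-1, Mul(Add(2, q), Pow(Add(-6, q), -1)))) = Add(5, Mul(-1, Mul(Pow(Add(-6, q), -1), Add(2, q)))) = Add(5, Mul(-1, Pow(Add(-6, q), -1), Add(2, q))))
Pow(Add(Z, Function('T')(Function('b')(-10), -240)), -1) = Pow(Add(-7564, -304), -1) = Pow(-7868, -1) = Rational(-1, 7868)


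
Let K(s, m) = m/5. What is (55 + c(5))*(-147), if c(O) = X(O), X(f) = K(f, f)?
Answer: -8232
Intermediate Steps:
K(s, m) = m/5 (K(s, m) = m*(⅕) = m/5)
X(f) = f/5
c(O) = O/5
(55 + c(5))*(-147) = (55 + (⅕)*5)*(-147) = (55 + 1)*(-147) = 56*(-147) = -8232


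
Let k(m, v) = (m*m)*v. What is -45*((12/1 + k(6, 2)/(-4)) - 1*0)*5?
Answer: 1350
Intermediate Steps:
k(m, v) = v*m² (k(m, v) = m²*v = v*m²)
-45*((12/1 + k(6, 2)/(-4)) - 1*0)*5 = -45*((12/1 + (2*6²)/(-4)) - 1*0)*5 = -45*((12*1 + (2*36)*(-¼)) + 0)*5 = -45*((12 + 72*(-¼)) + 0)*5 = -45*((12 - 18) + 0)*5 = -45*(-6 + 0)*5 = -45*(-6)*5 = 270*5 = 1350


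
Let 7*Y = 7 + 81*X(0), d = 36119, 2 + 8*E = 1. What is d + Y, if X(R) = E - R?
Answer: 2022639/56 ≈ 36119.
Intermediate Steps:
E = -⅛ (E = -¼ + (⅛)*1 = -¼ + ⅛ = -⅛ ≈ -0.12500)
X(R) = -⅛ - R
Y = -25/56 (Y = (7 + 81*(-⅛ - 1*0))/7 = (7 + 81*(-⅛ + 0))/7 = (7 + 81*(-⅛))/7 = (7 - 81/8)/7 = (⅐)*(-25/8) = -25/56 ≈ -0.44643)
d + Y = 36119 - 25/56 = 2022639/56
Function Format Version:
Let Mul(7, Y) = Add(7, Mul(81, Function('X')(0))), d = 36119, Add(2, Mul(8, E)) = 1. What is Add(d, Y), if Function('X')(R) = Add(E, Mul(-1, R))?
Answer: Rational(2022639, 56) ≈ 36119.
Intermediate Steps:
E = Rational(-1, 8) (E = Add(Rational(-1, 4), Mul(Rational(1, 8), 1)) = Add(Rational(-1, 4), Rational(1, 8)) = Rational(-1, 8) ≈ -0.12500)
Function('X')(R) = Add(Rational(-1, 8), Mul(-1, R))
Y = Rational(-25, 56) (Y = Mul(Rational(1, 7), Add(7, Mul(81, Add(Rational(-1, 8), Mul(-1, 0))))) = Mul(Rational(1, 7), Add(7, Mul(81, Add(Rational(-1, 8), 0)))) = Mul(Rational(1, 7), Add(7, Mul(81, Rational(-1, 8)))) = Mul(Rational(1, 7), Add(7, Rational(-81, 8))) = Mul(Rational(1, 7), Rational(-25, 8)) = Rational(-25, 56) ≈ -0.44643)
Add(d, Y) = Add(36119, Rational(-25, 56)) = Rational(2022639, 56)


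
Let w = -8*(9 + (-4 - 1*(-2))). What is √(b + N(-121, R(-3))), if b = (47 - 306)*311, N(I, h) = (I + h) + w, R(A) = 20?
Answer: I*√80706 ≈ 284.09*I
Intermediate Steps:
w = -56 (w = -8*(9 + (-4 + 2)) = -8*(9 - 2) = -8*7 = -56)
N(I, h) = -56 + I + h (N(I, h) = (I + h) - 56 = -56 + I + h)
b = -80549 (b = -259*311 = -80549)
√(b + N(-121, R(-3))) = √(-80549 + (-56 - 121 + 20)) = √(-80549 - 157) = √(-80706) = I*√80706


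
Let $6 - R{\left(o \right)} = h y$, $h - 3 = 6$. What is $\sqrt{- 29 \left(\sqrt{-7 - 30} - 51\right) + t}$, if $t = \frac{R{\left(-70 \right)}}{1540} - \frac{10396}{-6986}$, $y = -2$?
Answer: $\frac{\sqrt{54642687149435 - 1070337023525 i \sqrt{37}}}{192115} \approx 38.545 - 2.2882 i$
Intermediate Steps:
$h = 9$ ($h = 3 + 6 = 9$)
$R{\left(o \right)} = 24$ ($R{\left(o \right)} = 6 - 9 \left(-2\right) = 6 - -18 = 6 + 18 = 24$)
$t = \frac{288884}{192115}$ ($t = \frac{24}{1540} - \frac{10396}{-6986} = 24 \cdot \frac{1}{1540} - - \frac{5198}{3493} = \frac{6}{385} + \frac{5198}{3493} = \frac{288884}{192115} \approx 1.5037$)
$\sqrt{- 29 \left(\sqrt{-7 - 30} - 51\right) + t} = \sqrt{- 29 \left(\sqrt{-7 - 30} - 51\right) + \frac{288884}{192115}} = \sqrt{- 29 \left(\sqrt{-37} - 51\right) + \frac{288884}{192115}} = \sqrt{- 29 \left(i \sqrt{37} - 51\right) + \frac{288884}{192115}} = \sqrt{- 29 \left(-51 + i \sqrt{37}\right) + \frac{288884}{192115}} = \sqrt{\left(1479 - 29 i \sqrt{37}\right) + \frac{288884}{192115}} = \sqrt{\frac{284426969}{192115} - 29 i \sqrt{37}}$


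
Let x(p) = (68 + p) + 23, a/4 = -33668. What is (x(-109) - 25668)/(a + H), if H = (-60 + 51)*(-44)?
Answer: 12843/67138 ≈ 0.19129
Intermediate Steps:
a = -134672 (a = 4*(-33668) = -134672)
x(p) = 91 + p
H = 396 (H = -9*(-44) = 396)
(x(-109) - 25668)/(a + H) = ((91 - 109) - 25668)/(-134672 + 396) = (-18 - 25668)/(-134276) = -25686*(-1/134276) = 12843/67138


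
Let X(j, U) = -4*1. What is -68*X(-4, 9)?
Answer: 272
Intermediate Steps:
X(j, U) = -4
-68*X(-4, 9) = -68*(-4) = 272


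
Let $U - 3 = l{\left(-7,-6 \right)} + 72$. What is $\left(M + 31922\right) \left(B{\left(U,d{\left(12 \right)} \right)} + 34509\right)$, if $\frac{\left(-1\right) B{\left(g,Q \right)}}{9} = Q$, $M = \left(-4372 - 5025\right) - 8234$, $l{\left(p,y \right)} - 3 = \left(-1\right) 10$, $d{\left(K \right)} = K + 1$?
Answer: $491496072$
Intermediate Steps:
$d{\left(K \right)} = 1 + K$
$l{\left(p,y \right)} = -7$ ($l{\left(p,y \right)} = 3 - 10 = -7$)
$U = 68$ ($U = 3 + \left(-7 + 72\right) = 3 + 65 = 68$)
$M = -17631$ ($M = -9397 - 8234 = -17631$)
$B{\left(g,Q \right)} = - 9 Q$
$\left(M + 31922\right) \left(B{\left(U,d{\left(12 \right)} \right)} + 34509\right) = \left(-17631 + 31922\right) \left(- 9 \left(1 + 12\right) + 34509\right) = 14291 \left(\left(-9\right) 13 + 34509\right) = 14291 \left(-117 + 34509\right) = 14291 \cdot 34392 = 491496072$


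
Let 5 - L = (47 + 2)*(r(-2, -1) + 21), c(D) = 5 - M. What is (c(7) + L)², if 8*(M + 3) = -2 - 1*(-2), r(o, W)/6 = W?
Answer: 521284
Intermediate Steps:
r(o, W) = 6*W
M = -3 (M = -3 + (-2 - 1*(-2))/8 = -3 + (-2 + 2)/8 = -3 + (⅛)*0 = -3 + 0 = -3)
c(D) = 8 (c(D) = 5 - 1*(-3) = 5 + 3 = 8)
L = -730 (L = 5 - (47 + 2)*(6*(-1) + 21) = 5 - 49*(-6 + 21) = 5 - 49*15 = 5 - 1*735 = 5 - 735 = -730)
(c(7) + L)² = (8 - 730)² = (-722)² = 521284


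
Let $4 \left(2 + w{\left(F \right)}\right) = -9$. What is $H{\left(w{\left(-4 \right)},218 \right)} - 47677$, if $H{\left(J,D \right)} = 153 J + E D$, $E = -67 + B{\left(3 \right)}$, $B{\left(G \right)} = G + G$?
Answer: $- \frac{246501}{4} \approx -61625.0$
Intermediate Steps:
$B{\left(G \right)} = 2 G$
$w{\left(F \right)} = - \frac{17}{4}$ ($w{\left(F \right)} = -2 + \frac{1}{4} \left(-9\right) = -2 - \frac{9}{4} = - \frac{17}{4}$)
$E = -61$ ($E = -67 + 2 \cdot 3 = -67 + 6 = -61$)
$H{\left(J,D \right)} = - 61 D + 153 J$ ($H{\left(J,D \right)} = 153 J - 61 D = - 61 D + 153 J$)
$H{\left(w{\left(-4 \right)},218 \right)} - 47677 = \left(\left(-61\right) 218 + 153 \left(- \frac{17}{4}\right)\right) - 47677 = \left(-13298 - \frac{2601}{4}\right) - 47677 = - \frac{55793}{4} - 47677 = - \frac{246501}{4}$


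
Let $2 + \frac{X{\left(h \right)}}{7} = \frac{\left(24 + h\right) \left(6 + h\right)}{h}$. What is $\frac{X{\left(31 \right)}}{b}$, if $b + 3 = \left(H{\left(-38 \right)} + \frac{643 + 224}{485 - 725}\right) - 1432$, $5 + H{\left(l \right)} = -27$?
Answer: $- \frac{157840}{521017} \approx -0.30295$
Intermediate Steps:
$H{\left(l \right)} = -32$ ($H{\left(l \right)} = -5 - 27 = -32$)
$X{\left(h \right)} = -14 + \frac{7 \left(6 + h\right) \left(24 + h\right)}{h}$ ($X{\left(h \right)} = -14 + 7 \frac{\left(24 + h\right) \left(6 + h\right)}{h} = -14 + 7 \frac{\left(6 + h\right) \left(24 + h\right)}{h} = -14 + \frac{7 \left(6 + h\right) \left(24 + h\right)}{h}$)
$b = - \frac{117649}{80}$ ($b = -3 - \left(1464 - \frac{643 + 224}{485 - 725}\right) = -3 - \left(1464 + \frac{289}{80}\right) = -3 + \left(\left(-32 + 867 \left(- \frac{1}{240}\right)\right) - 1432\right) = -3 - \frac{117409}{80} = - \frac{117649}{80} \approx -1470.6$)
$\frac{X{\left(31 \right)}}{b} = \frac{196 + 7 \cdot 31 + \frac{1008}{31}}{- \frac{117649}{80}} = \left(196 + 217 + 1008 \cdot \frac{1}{31}\right) \left(- \frac{80}{117649}\right) = \left(196 + 217 + \frac{1008}{31}\right) \left(- \frac{80}{117649}\right) = \frac{13811}{31} \left(- \frac{80}{117649}\right) = - \frac{157840}{521017}$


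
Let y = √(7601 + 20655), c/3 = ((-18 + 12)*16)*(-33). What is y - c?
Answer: -9504 + 4*√1766 ≈ -9335.9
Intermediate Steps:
c = 9504 (c = 3*(((-18 + 12)*16)*(-33)) = 3*(-6*16*(-33)) = 3*(-96*(-33)) = 3*3168 = 9504)
y = 4*√1766 (y = √28256 = 4*√1766 ≈ 168.10)
y - c = 4*√1766 - 1*9504 = 4*√1766 - 9504 = -9504 + 4*√1766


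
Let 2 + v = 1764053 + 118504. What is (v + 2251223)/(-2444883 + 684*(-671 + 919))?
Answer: -125266/68947 ≈ -1.8168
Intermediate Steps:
v = 1882555 (v = -2 + (1764053 + 118504) = -2 + 1882557 = 1882555)
(v + 2251223)/(-2444883 + 684*(-671 + 919)) = (1882555 + 2251223)/(-2444883 + 684*(-671 + 919)) = 4133778/(-2444883 + 684*248) = 4133778/(-2444883 + 169632) = 4133778/(-2275251) = 4133778*(-1/2275251) = -125266/68947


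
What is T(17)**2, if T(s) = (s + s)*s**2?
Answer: 96550276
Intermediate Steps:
T(s) = 2*s**3 (T(s) = (2*s)*s**2 = 2*s**3)
T(17)**2 = (2*17**3)**2 = (2*4913)**2 = 9826**2 = 96550276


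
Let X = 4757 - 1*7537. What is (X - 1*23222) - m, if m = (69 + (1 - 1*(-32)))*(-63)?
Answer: -19576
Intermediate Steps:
X = -2780 (X = 4757 - 7537 = -2780)
m = -6426 (m = (69 + (1 + 32))*(-63) = (69 + 33)*(-63) = 102*(-63) = -6426)
(X - 1*23222) - m = (-2780 - 1*23222) - 1*(-6426) = (-2780 - 23222) + 6426 = -26002 + 6426 = -19576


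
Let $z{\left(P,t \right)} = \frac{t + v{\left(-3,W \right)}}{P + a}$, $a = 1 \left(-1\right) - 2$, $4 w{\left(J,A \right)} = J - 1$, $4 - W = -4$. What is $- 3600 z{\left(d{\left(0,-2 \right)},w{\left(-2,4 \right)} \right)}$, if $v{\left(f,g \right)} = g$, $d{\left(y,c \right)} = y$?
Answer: $8700$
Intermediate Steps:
$W = 8$ ($W = 4 - -4 = 4 + 4 = 8$)
$w{\left(J,A \right)} = - \frac{1}{4} + \frac{J}{4}$ ($w{\left(J,A \right)} = \frac{J - 1}{4} = \frac{-1 + J}{4} = - \frac{1}{4} + \frac{J}{4}$)
$a = -3$ ($a = -1 - 2 = -3$)
$z{\left(P,t \right)} = \frac{8 + t}{-3 + P}$ ($z{\left(P,t \right)} = \frac{t + 8}{P - 3} = \frac{8 + t}{-3 + P}$)
$- 3600 z{\left(d{\left(0,-2 \right)},w{\left(-2,4 \right)} \right)} = - 3600 \frac{8 + \left(- \frac{1}{4} + \frac{1}{4} \left(-2\right)\right)}{-3 + 0} = - 3600 \frac{8 - \frac{3}{4}}{-3} = - 3600 \left(- \frac{8 - \frac{3}{4}}{3}\right) = - 3600 \left(\left(- \frac{1}{3}\right) \frac{29}{4}\right) = \left(-3600\right) \left(- \frac{29}{12}\right) = 8700$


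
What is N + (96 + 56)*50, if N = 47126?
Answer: 54726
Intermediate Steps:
N + (96 + 56)*50 = 47126 + (96 + 56)*50 = 47126 + 152*50 = 47126 + 7600 = 54726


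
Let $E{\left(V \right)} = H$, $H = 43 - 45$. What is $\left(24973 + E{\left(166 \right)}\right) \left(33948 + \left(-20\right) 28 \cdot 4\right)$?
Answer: $791780468$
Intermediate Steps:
$H = -2$
$E{\left(V \right)} = -2$
$\left(24973 + E{\left(166 \right)}\right) \left(33948 + \left(-20\right) 28 \cdot 4\right) = \left(24973 - 2\right) \left(33948 + \left(-20\right) 28 \cdot 4\right) = 24971 \left(33948 - 2240\right) = 24971 \cdot 31708 = 791780468$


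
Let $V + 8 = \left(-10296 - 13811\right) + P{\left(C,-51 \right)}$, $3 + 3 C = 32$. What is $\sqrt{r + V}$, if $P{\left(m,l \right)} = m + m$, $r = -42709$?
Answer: $\frac{i \sqrt{601242}}{3} \approx 258.47 i$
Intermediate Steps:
$C = \frac{29}{3}$ ($C = -1 + \frac{1}{3} \cdot 32 = -1 + \frac{32}{3} = \frac{29}{3} \approx 9.6667$)
$P{\left(m,l \right)} = 2 m$
$V = - \frac{72287}{3}$ ($V = -8 + \left(\left(-10296 - 13811\right) + 2 \cdot \frac{29}{3}\right) = -8 + \left(-24107 + \frac{58}{3}\right) = -8 - \frac{72263}{3} = - \frac{72287}{3} \approx -24096.0$)
$\sqrt{r + V} = \sqrt{-42709 - \frac{72287}{3}} = \sqrt{- \frac{200414}{3}} = \frac{i \sqrt{601242}}{3}$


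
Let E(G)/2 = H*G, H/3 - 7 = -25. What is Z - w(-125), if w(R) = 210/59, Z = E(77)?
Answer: -490854/59 ≈ -8319.6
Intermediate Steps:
H = -54 (H = 21 + 3*(-25) = 21 - 75 = -54)
E(G) = -108*G (E(G) = 2*(-54*G) = -108*G)
Z = -8316 (Z = -108*77 = -8316)
w(R) = 210/59 (w(R) = 210*(1/59) = 210/59)
Z - w(-125) = -8316 - 1*210/59 = -8316 - 210/59 = -490854/59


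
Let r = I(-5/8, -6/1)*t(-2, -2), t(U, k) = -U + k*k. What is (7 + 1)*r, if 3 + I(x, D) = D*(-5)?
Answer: 1296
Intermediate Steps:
t(U, k) = k**2 - U (t(U, k) = -U + k**2 = k**2 - U)
I(x, D) = -3 - 5*D (I(x, D) = -3 + D*(-5) = -3 - 5*D)
r = 162 (r = (-3 - (-30)/1)*((-2)**2 - 1*(-2)) = (-3 - (-30))*(4 + 2) = (-3 - 5*(-6))*6 = (-3 + 30)*6 = 27*6 = 162)
(7 + 1)*r = (7 + 1)*162 = 8*162 = 1296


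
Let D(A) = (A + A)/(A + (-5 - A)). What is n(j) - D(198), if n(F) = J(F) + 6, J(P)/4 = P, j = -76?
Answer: -1094/5 ≈ -218.80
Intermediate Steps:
J(P) = 4*P
D(A) = -2*A/5 (D(A) = (2*A)/(-5) = (2*A)*(-1/5) = -2*A/5)
n(F) = 6 + 4*F (n(F) = 4*F + 6 = 6 + 4*F)
n(j) - D(198) = (6 + 4*(-76)) - (-2)*198/5 = (6 - 304) - 1*(-396/5) = -298 + 396/5 = -1094/5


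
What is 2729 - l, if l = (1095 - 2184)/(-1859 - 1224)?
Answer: 8412418/3083 ≈ 2728.6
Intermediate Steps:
l = 1089/3083 (l = -1089/(-3083) = -1089*(-1/3083) = 1089/3083 ≈ 0.35323)
2729 - l = 2729 - 1*1089/3083 = 2729 - 1089/3083 = 8412418/3083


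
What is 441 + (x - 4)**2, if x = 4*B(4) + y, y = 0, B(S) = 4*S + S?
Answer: 6217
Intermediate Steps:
B(S) = 5*S
x = 80 (x = 4*(5*4) + 0 = 4*20 + 0 = 80 + 0 = 80)
441 + (x - 4)**2 = 441 + (80 - 4)**2 = 441 + 76**2 = 441 + 5776 = 6217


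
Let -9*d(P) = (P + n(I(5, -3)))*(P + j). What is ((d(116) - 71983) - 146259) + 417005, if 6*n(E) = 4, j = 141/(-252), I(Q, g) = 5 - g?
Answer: 31957181/162 ≈ 1.9727e+5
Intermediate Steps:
j = -47/84 (j = 141*(-1/252) = -47/84 ≈ -0.55952)
n(E) = ⅔ (n(E) = (⅙)*4 = ⅔)
d(P) = -(-47/84 + P)*(⅔ + P)/9 (d(P) = -(P + ⅔)*(P - 47/84)/9 = -(⅔ + P)*(-47/84 + P)/9 = -(-47/84 + P)*(⅔ + P)/9)
((d(116) - 71983) - 146259) + 417005 = (((47/1134 - ⅑*116² - 1/84*116) - 71983) - 146259) + 417005 = (((47/1134 - ⅑*13456 - 29/21) - 71983) - 146259) + 417005 = (((47/1134 - 13456/9 - 29/21) - 71983) - 146259) + 417005 = ((-242425/162 - 71983) - 146259) + 417005 = (-11903671/162 - 146259) + 417005 = -35597629/162 + 417005 = 31957181/162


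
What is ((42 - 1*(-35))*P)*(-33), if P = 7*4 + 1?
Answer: -73689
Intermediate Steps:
P = 29 (P = 28 + 1 = 29)
((42 - 1*(-35))*P)*(-33) = ((42 - 1*(-35))*29)*(-33) = ((42 + 35)*29)*(-33) = (77*29)*(-33) = 2233*(-33) = -73689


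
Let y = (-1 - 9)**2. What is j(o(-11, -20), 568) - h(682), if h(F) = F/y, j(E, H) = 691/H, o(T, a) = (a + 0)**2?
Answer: -79569/14200 ≈ -5.6034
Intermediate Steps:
y = 100 (y = (-10)**2 = 100)
o(T, a) = a**2
h(F) = F/100
j(o(-11, -20), 568) - h(682) = 691/568 - 682/100 = 691*(1/568) - 1*341/50 = 691/568 - 341/50 = -79569/14200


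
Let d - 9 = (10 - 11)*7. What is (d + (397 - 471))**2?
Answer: 5184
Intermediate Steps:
d = 2 (d = 9 + (10 - 11)*7 = 9 - 1*7 = 9 - 7 = 2)
(d + (397 - 471))**2 = (2 + (397 - 471))**2 = (2 - 74)**2 = (-72)**2 = 5184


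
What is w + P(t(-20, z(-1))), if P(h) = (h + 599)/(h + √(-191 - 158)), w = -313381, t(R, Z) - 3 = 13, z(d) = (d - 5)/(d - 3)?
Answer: (-313381*√349 + 5013481*I)/(√349 - 16*I) ≈ -3.1336e+5 - 18.99*I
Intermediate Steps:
z(d) = (-5 + d)/(-3 + d)
t(R, Z) = 16 (t(R, Z) = 3 + 13 = 16)
P(h) = (599 + h)/(h + I*√349) (P(h) = (599 + h)/(h + √(-349)) = (599 + h)/(h + I*√349))
w + P(t(-20, z(-1))) = -313381 + (599 + 16)/(16 + I*√349) = -313381 + 615/(16 + I*√349)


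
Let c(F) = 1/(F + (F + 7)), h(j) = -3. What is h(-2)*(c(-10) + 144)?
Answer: -5613/13 ≈ -431.77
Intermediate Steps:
c(F) = 1/(7 + 2*F) (c(F) = 1/(F + (7 + F)) = 1/(7 + 2*F))
h(-2)*(c(-10) + 144) = -3*(1/(7 + 2*(-10)) + 144) = -3*(1/(7 - 20) + 144) = -3*(1/(-13) + 144) = -3*(-1/13 + 144) = -3*1871/13 = -5613/13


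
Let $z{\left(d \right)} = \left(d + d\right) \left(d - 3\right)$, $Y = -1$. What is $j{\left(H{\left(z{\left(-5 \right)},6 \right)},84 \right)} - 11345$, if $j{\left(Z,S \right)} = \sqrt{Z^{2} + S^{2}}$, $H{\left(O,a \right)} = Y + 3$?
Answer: $-11345 + 2 \sqrt{1765} \approx -11261.0$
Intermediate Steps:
$z{\left(d \right)} = 2 d \left(-3 + d\right)$
$H{\left(O,a \right)} = 2$ ($H{\left(O,a \right)} = -1 + 3 = 2$)
$j{\left(Z,S \right)} = \sqrt{S^{2} + Z^{2}}$
$j{\left(H{\left(z{\left(-5 \right)},6 \right)},84 \right)} - 11345 = \sqrt{84^{2} + 2^{2}} - 11345 = \sqrt{7056 + 4} - 11345 = \sqrt{7060} - 11345 = 2 \sqrt{1765} - 11345 = -11345 + 2 \sqrt{1765}$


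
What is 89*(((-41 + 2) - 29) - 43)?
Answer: -9879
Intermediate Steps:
89*(((-41 + 2) - 29) - 43) = 89*((-39 - 29) - 43) = 89*(-68 - 43) = 89*(-111) = -9879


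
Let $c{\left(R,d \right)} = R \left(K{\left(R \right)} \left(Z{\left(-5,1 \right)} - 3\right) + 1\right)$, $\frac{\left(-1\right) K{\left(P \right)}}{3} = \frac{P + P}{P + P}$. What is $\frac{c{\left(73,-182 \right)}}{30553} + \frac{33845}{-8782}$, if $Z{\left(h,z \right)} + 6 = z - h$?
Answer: $- \frac{1027655425}{268316446} \approx -3.83$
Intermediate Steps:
$Z{\left(h,z \right)} = -6 + z - h$ ($Z{\left(h,z \right)} = -6 - \left(h - z\right) = -6 + z - h$)
$K{\left(P \right)} = -3$ ($K{\left(P \right)} = - 3 \frac{P + P}{P + P} = - 3 \frac{2 P}{2 P} = - 3 \cdot 2 P \frac{1}{2 P} = \left(-3\right) 1 = -3$)
$c{\left(R,d \right)} = 10 R$ ($c{\left(R,d \right)} = R \left(- 3 \left(\left(-6 + 1 - -5\right) - 3\right) + 1\right) = R \left(- 3 \left(\left(-6 + 1 + 5\right) - 3\right) + 1\right) = R \left(- 3 \left(0 - 3\right) + 1\right) = R \left(\left(-3\right) \left(-3\right) + 1\right) = R \left(9 + 1\right) = R 10 = 10 R$)
$\frac{c{\left(73,-182 \right)}}{30553} + \frac{33845}{-8782} = \frac{10 \cdot 73}{30553} + \frac{33845}{-8782} = 730 \cdot \frac{1}{30553} + 33845 \left(- \frac{1}{8782}\right) = \frac{730}{30553} - \frac{33845}{8782} = - \frac{1027655425}{268316446}$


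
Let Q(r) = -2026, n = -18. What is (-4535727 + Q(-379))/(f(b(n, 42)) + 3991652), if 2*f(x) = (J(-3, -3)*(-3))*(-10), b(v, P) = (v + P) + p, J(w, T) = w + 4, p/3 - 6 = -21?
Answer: -4537753/3991667 ≈ -1.1368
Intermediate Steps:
p = -45 (p = 18 + 3*(-21) = 18 - 63 = -45)
J(w, T) = 4 + w
b(v, P) = -45 + P + v (b(v, P) = (v + P) - 45 = (P + v) - 45 = -45 + P + v)
f(x) = 15 (f(x) = (((4 - 3)*(-3))*(-10))/2 = ((1*(-3))*(-10))/2 = (-3*(-10))/2 = (½)*30 = 15)
(-4535727 + Q(-379))/(f(b(n, 42)) + 3991652) = (-4535727 - 2026)/(15 + 3991652) = -4537753/3991667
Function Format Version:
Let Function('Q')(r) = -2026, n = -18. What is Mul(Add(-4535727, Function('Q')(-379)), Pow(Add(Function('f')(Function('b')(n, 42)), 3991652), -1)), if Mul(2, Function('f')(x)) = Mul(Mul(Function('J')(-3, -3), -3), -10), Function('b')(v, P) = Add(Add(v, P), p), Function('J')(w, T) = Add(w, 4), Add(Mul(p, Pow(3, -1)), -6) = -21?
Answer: Rational(-4537753, 3991667) ≈ -1.1368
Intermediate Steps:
p = -45 (p = Add(18, Mul(3, -21)) = Add(18, -63) = -45)
Function('J')(w, T) = Add(4, w)
Function('b')(v, P) = Add(-45, P, v) (Function('b')(v, P) = Add(Add(v, P), -45) = Add(Add(P, v), -45) = Add(-45, P, v))
Function('f')(x) = 15 (Function('f')(x) = Mul(Rational(1, 2), Mul(Mul(Add(4, -3), -3), -10)) = Mul(Rational(1, 2), Mul(Mul(1, -3), -10)) = Mul(Rational(1, 2), Mul(-3, -10)) = Mul(Rational(1, 2), 30) = 15)
Mul(Add(-4535727, Function('Q')(-379)), Pow(Add(Function('f')(Function('b')(n, 42)), 3991652), -1)) = Mul(Add(-4535727, -2026), Pow(Add(15, 3991652), -1)) = Mul(-4537753, Pow(3991667, -1)) = Mul(-4537753, Rational(1, 3991667)) = Rational(-4537753, 3991667)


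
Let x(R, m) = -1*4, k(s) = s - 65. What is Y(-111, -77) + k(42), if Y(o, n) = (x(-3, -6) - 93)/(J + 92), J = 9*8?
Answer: -3869/164 ≈ -23.591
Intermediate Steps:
k(s) = -65 + s
J = 72
x(R, m) = -4
Y(o, n) = -97/164 (Y(o, n) = (-4 - 93)/(72 + 92) = -97/164)
Y(-111, -77) + k(42) = -97/164 + (-65 + 42) = -97/164 - 23 = -3869/164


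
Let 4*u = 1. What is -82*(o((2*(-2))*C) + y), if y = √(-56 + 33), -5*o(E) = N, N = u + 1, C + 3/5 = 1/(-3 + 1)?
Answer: 41/2 - 82*I*√23 ≈ 20.5 - 393.26*I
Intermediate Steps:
u = ¼ (u = (¼)*1 = ¼ ≈ 0.25000)
C = -11/10 (C = -⅗ + 1/(-3 + 1) = -⅗ + 1/(-2) = -⅗ - ½ = -11/10 ≈ -1.1000)
N = 5/4 (N = ¼ + 1 = 5/4 ≈ 1.2500)
o(E) = -¼ (o(E) = -⅕*5/4 = -¼)
y = I*√23 (y = √(-23) = I*√23 ≈ 4.7958*I)
-82*(o((2*(-2))*C) + y) = -82*(-¼ + I*√23) = 41/2 - 82*I*√23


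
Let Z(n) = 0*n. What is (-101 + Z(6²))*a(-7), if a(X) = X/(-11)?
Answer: -707/11 ≈ -64.273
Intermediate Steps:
a(X) = -X/11 (a(X) = X*(-1/11) = -X/11)
Z(n) = 0
(-101 + Z(6²))*a(-7) = (-101 + 0)*(-1/11*(-7)) = -101*7/11 = -707/11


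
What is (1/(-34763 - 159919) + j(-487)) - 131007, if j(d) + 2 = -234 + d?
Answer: -25645459861/194682 ≈ -1.3173e+5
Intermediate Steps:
j(d) = -236 + d (j(d) = -2 + (-234 + d) = -236 + d)
(1/(-34763 - 159919) + j(-487)) - 131007 = (1/(-34763 - 159919) + (-236 - 487)) - 131007 = (1/(-194682) - 723) - 131007 = (-1/194682 - 723) - 131007 = -140755087/194682 - 131007 = -25645459861/194682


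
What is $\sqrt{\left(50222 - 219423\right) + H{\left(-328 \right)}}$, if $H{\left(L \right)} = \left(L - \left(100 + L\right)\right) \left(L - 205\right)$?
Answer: $i \sqrt{115901} \approx 340.44 i$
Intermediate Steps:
$H{\left(L \right)} = 20500 - 100 L$ ($H{\left(L \right)} = - 100 \left(-205 + L\right) = 20500 - 100 L$)
$\sqrt{\left(50222 - 219423\right) + H{\left(-328 \right)}} = \sqrt{\left(50222 - 219423\right) + \left(20500 - -32800\right)} = \sqrt{-169201 + \left(20500 + 32800\right)} = \sqrt{-169201 + 53300} = \sqrt{-115901} = i \sqrt{115901}$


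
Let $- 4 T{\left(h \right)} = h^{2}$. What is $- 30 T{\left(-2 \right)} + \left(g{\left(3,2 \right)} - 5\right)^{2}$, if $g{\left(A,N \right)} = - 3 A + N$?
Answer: $174$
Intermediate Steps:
$g{\left(A,N \right)} = N - 3 A$
$T{\left(h \right)} = - \frac{h^{2}}{4}$
$- 30 T{\left(-2 \right)} + \left(g{\left(3,2 \right)} - 5\right)^{2} = - 30 \left(- \frac{\left(-2\right)^{2}}{4}\right) + \left(\left(2 - 9\right) - 5\right)^{2} = - 30 \left(\left(- \frac{1}{4}\right) 4\right) + \left(\left(2 - 9\right) - 5\right)^{2} = \left(-30\right) \left(-1\right) + \left(-7 - 5\right)^{2} = 30 + \left(-12\right)^{2} = 30 + 144 = 174$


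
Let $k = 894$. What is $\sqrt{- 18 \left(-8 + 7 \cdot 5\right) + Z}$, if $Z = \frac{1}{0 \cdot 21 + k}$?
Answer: $\frac{7 i \sqrt{7927098}}{894} \approx 22.045 i$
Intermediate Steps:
$Z = \frac{1}{894}$ ($Z = \frac{1}{0 \cdot 21 + 894} = \frac{1}{0 + 894} = \frac{1}{894} \approx 0.0011186$)
$\sqrt{- 18 \left(-8 + 7 \cdot 5\right) + Z} = \sqrt{- 18 \left(-8 + 7 \cdot 5\right) + \frac{1}{894}} = \sqrt{- 18 \left(-8 + 35\right) + \frac{1}{894}} = \sqrt{\left(-18\right) 27 + \frac{1}{894}} = \sqrt{-486 + \frac{1}{894}} = \sqrt{- \frac{434483}{894}} = \frac{7 i \sqrt{7927098}}{894}$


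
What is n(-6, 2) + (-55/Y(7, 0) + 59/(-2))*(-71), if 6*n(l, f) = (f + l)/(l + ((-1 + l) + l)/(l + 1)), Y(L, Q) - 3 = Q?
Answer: 346429/102 ≈ 3396.4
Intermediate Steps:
Y(L, Q) = 3 + Q
n(l, f) = (f + l)/(6*(l + (-1 + 2*l)/(1 + l))) (n(l, f) = ((f + l)/(l + ((-1 + l) + l)/(l + 1)))/6 = ((f + l)/(l + (-1 + 2*l)/(1 + l)))/6 = (f + l)/(6*(l + (-1 + 2*l)/(1 + l))))
n(-6, 2) + (-55/Y(7, 0) + 59/(-2))*(-71) = (2 - 6 + (-6)**2 + 2*(-6))/(6*(-1 + (-6)**2 + 3*(-6))) + (-55/(3 + 0) + 59/(-2))*(-71) = (2 - 6 + 36 - 12)/(6*(-1 + 36 - 18)) + (-55/3 + 59*(-1/2))*(-71) = (1/6)*20/17 + (-55*1/3 - 59/2)*(-71) = (1/6)*(1/17)*20 + (-55/3 - 59/2)*(-71) = 10/51 - 287/6*(-71) = 10/51 + 20377/6 = 346429/102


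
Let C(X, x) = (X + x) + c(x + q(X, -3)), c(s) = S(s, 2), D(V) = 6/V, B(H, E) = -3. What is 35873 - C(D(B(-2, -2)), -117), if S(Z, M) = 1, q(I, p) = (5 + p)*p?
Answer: 35991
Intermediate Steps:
q(I, p) = p*(5 + p)
c(s) = 1
C(X, x) = 1 + X + x (C(X, x) = (X + x) + 1 = 1 + X + x)
35873 - C(D(B(-2, -2)), -117) = 35873 - (1 + 6/(-3) - 117) = 35873 - (1 + 6*(-⅓) - 117) = 35873 - (1 - 2 - 117) = 35873 - 1*(-118) = 35873 + 118 = 35991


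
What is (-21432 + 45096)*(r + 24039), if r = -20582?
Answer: 81806448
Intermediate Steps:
(-21432 + 45096)*(r + 24039) = (-21432 + 45096)*(-20582 + 24039) = 23664*3457 = 81806448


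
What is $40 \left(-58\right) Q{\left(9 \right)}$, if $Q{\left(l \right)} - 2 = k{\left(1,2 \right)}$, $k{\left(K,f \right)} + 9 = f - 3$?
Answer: $18560$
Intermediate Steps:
$k{\left(K,f \right)} = -12 + f$ ($k{\left(K,f \right)} = -9 + \left(f - 3\right) = -9 + \left(-3 + f\right) = -12 + f$)
$Q{\left(l \right)} = -8$ ($Q{\left(l \right)} = 2 + \left(-12 + 2\right) = 2 - 10 = -8$)
$40 \left(-58\right) Q{\left(9 \right)} = 40 \left(-58\right) \left(-8\right) = \left(-2320\right) \left(-8\right) = 18560$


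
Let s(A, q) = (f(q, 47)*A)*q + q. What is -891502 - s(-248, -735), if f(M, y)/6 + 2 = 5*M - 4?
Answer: 4024945313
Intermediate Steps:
f(M, y) = -36 + 30*M (f(M, y) = -12 + 6*(5*M - 4) = -12 + 6*(-4 + 5*M) = -12 + (-24 + 30*M) = -36 + 30*M)
s(A, q) = q + A*q*(-36 + 30*q) (s(A, q) = ((-36 + 30*q)*A)*q + q = (A*(-36 + 30*q))*q + q = A*q*(-36 + 30*q) + q = q + A*q*(-36 + 30*q))
-891502 - s(-248, -735) = -891502 - (-735)*(1 + 6*(-248)*(-6 + 5*(-735))) = -891502 - (-735)*(1 + 6*(-248)*(-6 - 3675)) = -891502 - (-735)*(1 + 6*(-248)*(-3681)) = -891502 - (-735)*(1 + 5477328) = -891502 - (-735)*5477329 = -891502 - 1*(-4025836815) = -891502 + 4025836815 = 4024945313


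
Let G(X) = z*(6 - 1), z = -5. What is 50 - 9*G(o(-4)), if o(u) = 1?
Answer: 275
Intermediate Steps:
G(X) = -25 (G(X) = -5*(6 - 1) = -5*5 = -25)
50 - 9*G(o(-4)) = 50 - 9*(-25) = 50 + 225 = 275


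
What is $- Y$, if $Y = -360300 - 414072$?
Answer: $774372$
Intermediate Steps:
$Y = -774372$ ($Y = -360300 - 414072 = -774372$)
$- Y = \left(-1\right) \left(-774372\right) = 774372$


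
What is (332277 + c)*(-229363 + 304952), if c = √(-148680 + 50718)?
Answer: 25116486153 + 75589*I*√97962 ≈ 2.5116e+10 + 2.3658e+7*I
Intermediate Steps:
c = I*√97962 (c = √(-97962) = I*√97962 ≈ 312.99*I)
(332277 + c)*(-229363 + 304952) = (332277 + I*√97962)*(-229363 + 304952) = (332277 + I*√97962)*75589 = 25116486153 + 75589*I*√97962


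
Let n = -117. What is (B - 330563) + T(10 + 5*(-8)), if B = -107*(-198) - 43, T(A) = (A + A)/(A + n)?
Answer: -15161560/49 ≈ -3.0942e+5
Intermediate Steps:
T(A) = 2*A/(-117 + A) (T(A) = (A + A)/(A - 117) = (2*A)/(-117 + A) = 2*A/(-117 + A))
B = 21143 (B = 21186 - 43 = 21143)
(B - 330563) + T(10 + 5*(-8)) = (21143 - 330563) + 2*(10 + 5*(-8))/(-117 + (10 + 5*(-8))) = -309420 + 2*(10 - 40)/(-117 + (10 - 40)) = -309420 + 2*(-30)/(-117 - 30) = -309420 + 2*(-30)/(-147) = -309420 + 2*(-30)*(-1/147) = -309420 + 20/49 = -15161560/49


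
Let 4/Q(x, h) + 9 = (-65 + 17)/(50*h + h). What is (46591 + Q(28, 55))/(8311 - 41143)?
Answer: -392804981/276806592 ≈ -1.4191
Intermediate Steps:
Q(x, h) = 4/(-9 - 16/(17*h)) (Q(x, h) = 4/(-9 + (-65 + 17)/(50*h + h)) = 4/(-9 - 48*1/(51*h)) = 4/(-9 - 16/(17*h)))
(46591 + Q(28, 55))/(8311 - 41143) = (46591 - 68*55/(16 + 153*55))/(8311 - 41143) = (46591 - 68*55/(16 + 8415))/(-32832) = (46591 - 68*55/8431)*(-1/32832) = (46591 - 68*55*1/8431)*(-1/32832) = (46591 - 3740/8431)*(-1/32832) = (392804981/8431)*(-1/32832) = -392804981/276806592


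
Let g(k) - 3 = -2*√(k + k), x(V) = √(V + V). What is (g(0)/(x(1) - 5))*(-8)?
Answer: 120/23 + 24*√2/23 ≈ 6.6931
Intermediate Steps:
x(V) = √2*√V (x(V) = √(2*V) = √2*√V)
g(k) = 3 - 2*√2*√k (g(k) = 3 - 2*√(k + k) = 3 - 2*√2*√k)
(g(0)/(x(1) - 5))*(-8) = ((3 - 2*√2*√0)/(√2*√1 - 5))*(-8) = ((3 - 2*√2*0)/(√2*1 - 5))*(-8) = ((3 + 0)/(√2 - 5))*(-8) = (3/(-5 + √2))*(-8) = -24/(-5 + √2)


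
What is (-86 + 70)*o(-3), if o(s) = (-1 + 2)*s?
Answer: 48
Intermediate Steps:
o(s) = s (o(s) = 1*s = s)
(-86 + 70)*o(-3) = (-86 + 70)*(-3) = -16*(-3) = 48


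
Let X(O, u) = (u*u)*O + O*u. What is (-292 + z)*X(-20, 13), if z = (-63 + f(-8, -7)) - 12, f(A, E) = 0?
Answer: 1335880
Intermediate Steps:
X(O, u) = O*u + O*u**2 (X(O, u) = u**2*O + O*u = O*u**2 + O*u = O*u + O*u**2)
z = -75 (z = (-63 + 0) - 12 = -63 - 12 = -75)
(-292 + z)*X(-20, 13) = (-292 - 75)*(-20*13*(1 + 13)) = -(-7340)*13*14 = -367*(-3640) = 1335880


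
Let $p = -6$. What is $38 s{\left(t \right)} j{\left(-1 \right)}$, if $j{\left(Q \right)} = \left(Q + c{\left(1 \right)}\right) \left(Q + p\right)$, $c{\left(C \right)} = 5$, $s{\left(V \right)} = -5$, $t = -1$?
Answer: $5320$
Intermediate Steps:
$j{\left(Q \right)} = \left(-6 + Q\right) \left(5 + Q\right)$ ($j{\left(Q \right)} = \left(Q + 5\right) \left(Q - 6\right) = \left(5 + Q\right) \left(-6 + Q\right) = \left(-6 + Q\right) \left(5 + Q\right)$)
$38 s{\left(t \right)} j{\left(-1 \right)} = 38 \left(-5\right) \left(-30 + \left(-1\right)^{2} - -1\right) = - 190 \left(-30 + 1 + 1\right) = \left(-190\right) \left(-28\right) = 5320$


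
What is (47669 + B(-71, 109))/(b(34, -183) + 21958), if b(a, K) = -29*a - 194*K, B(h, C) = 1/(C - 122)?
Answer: 28168/33371 ≈ 0.84409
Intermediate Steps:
B(h, C) = 1/(-122 + C)
b(a, K) = -194*K - 29*a
(47669 + B(-71, 109))/(b(34, -183) + 21958) = (47669 + 1/(-122 + 109))/((-194*(-183) - 29*34) + 21958) = (47669 + 1/(-13))/((35502 - 986) + 21958) = (47669 - 1/13)/(34516 + 21958) = (619696/13)/56474 = (619696/13)*(1/56474) = 28168/33371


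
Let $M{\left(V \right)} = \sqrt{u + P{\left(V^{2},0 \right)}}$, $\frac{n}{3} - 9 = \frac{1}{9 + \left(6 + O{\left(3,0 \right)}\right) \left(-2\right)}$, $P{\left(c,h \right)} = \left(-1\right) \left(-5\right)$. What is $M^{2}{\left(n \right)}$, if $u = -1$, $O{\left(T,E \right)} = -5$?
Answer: $4$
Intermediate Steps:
$P{\left(c,h \right)} = 5$
$n = \frac{192}{7}$ ($n = 27 + \frac{3}{9 + \left(6 - 5\right) \left(-2\right)} = 27 + \frac{3}{9 + 1 \left(-2\right)} = 27 + \frac{3}{9 - 2} = 27 + \frac{3}{7} = \frac{192}{7} \approx 27.429$)
$M{\left(V \right)} = 2$ ($M{\left(V \right)} = \sqrt{-1 + 5} = \sqrt{4} = 2$)
$M^{2}{\left(n \right)} = 2^{2} = 4$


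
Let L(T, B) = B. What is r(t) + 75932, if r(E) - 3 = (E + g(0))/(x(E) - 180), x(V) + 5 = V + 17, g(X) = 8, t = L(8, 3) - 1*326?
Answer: 37284400/491 ≈ 75936.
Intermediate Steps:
t = -323 (t = 3 - 1*326 = 3 - 326 = -323)
x(V) = 12 + V (x(V) = -5 + (V + 17) = -5 + (17 + V) = 12 + V)
r(E) = 3 + (8 + E)/(-168 + E) (r(E) = 3 + (E + 8)/((12 + E) - 180) = 3 + (8 + E)/(-168 + E))
r(t) + 75932 = 4*(-124 - 323)/(-168 - 323) + 75932 = 4*(-447)/(-491) + 75932 = 4*(-1/491)*(-447) + 75932 = 1788/491 + 75932 = 37284400/491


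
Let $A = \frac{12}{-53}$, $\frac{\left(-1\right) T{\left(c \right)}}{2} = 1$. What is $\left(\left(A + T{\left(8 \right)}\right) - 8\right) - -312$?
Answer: $\frac{15994}{53} \approx 301.77$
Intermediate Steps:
$T{\left(c \right)} = -2$ ($T{\left(c \right)} = \left(-2\right) 1 = -2$)
$A = - \frac{12}{53}$ ($A = 12 \left(- \frac{1}{53}\right) = - \frac{12}{53} \approx -0.22642$)
$\left(\left(A + T{\left(8 \right)}\right) - 8\right) - -312 = \left(\left(- \frac{12}{53} - 2\right) - 8\right) - -312 = \left(- \frac{118}{53} - 8\right) + 312 = - \frac{542}{53} + 312 = \frac{15994}{53}$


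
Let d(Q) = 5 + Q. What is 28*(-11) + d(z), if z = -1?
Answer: -304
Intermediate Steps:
28*(-11) + d(z) = 28*(-11) + (5 - 1) = -308 + 4 = -304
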